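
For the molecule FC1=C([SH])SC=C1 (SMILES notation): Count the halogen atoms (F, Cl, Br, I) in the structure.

1

Halogen atoms appear at heavy-atom position 1 (1×F).
Other groups present: 1 thiol.
Halogen count: 1.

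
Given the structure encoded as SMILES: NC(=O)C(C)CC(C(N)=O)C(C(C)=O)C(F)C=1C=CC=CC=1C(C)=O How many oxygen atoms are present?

Scan the SMILES for O atoms (remember two-letter symbols like Cl and Br are single atoms).
Oxygen count: 4.

4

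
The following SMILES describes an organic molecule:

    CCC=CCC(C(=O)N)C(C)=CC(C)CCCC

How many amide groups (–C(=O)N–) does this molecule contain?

The amide motif appears at heavy-atom position 7 in the SMILES.
Other groups present: 2 alkene.
Amide count: 1.

1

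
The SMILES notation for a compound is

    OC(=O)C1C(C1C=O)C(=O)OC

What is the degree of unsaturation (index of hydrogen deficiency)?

4

Molecular formula: C7H8O5.
DoU = (2C + 2 + N − H − X) / 2, where X is the halogen count and O/S are ignored.
    = (2·7 + 2 + 0 − 8 − 0) / 2 = 8 / 2 = 4.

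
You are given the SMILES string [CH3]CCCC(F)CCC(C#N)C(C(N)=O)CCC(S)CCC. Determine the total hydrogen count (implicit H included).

31

Walk through each heavy atom and fill implicit hydrogens from standard valence (C 4, N 3, O 2, S 2, halogen 1):
  atom 1: C with explicit H count 3
  atom 2: C, bond orders sum to 2 (valence 4) → 2 H
  atom 3: C, bond orders sum to 2 (valence 4) → 2 H
  atom 4: C, bond orders sum to 2 (valence 4) → 2 H
  atom 5: C, bond orders sum to 3 (valence 4) → 1 H
  atom 6: F (halogen, monovalent) → 0 H
  atom 7: C, bond orders sum to 2 (valence 4) → 2 H
  atom 8: C, bond orders sum to 2 (valence 4) → 2 H
  atom 9: C, bond orders sum to 3 (valence 4) → 1 H
  atom 10: C, bond orders sum to 4 (valence 4) → 0 H
  atom 11: N, bond orders sum to 3 (valence 3) → 0 H
  atom 12: C, bond orders sum to 3 (valence 4) → 1 H
  atom 13: C, bond orders sum to 4 (valence 4) → 0 H
  atom 14: N, bond orders sum to 1 (valence 3) → 2 H
  atom 15: O, bond orders sum to 2 (valence 2) → 0 H
  atom 16: C, bond orders sum to 2 (valence 4) → 2 H
  atom 17: C, bond orders sum to 2 (valence 4) → 2 H
  atom 18: C, bond orders sum to 3 (valence 4) → 1 H
  atom 19: S, bond orders sum to 1 (valence 2) → 1 H
  atom 20: C, bond orders sum to 2 (valence 4) → 2 H
  atom 21: C, bond orders sum to 2 (valence 4) → 2 H
  atom 22: C, bond orders sum to 1 (valence 4) → 3 H
Total hydrogens: 31.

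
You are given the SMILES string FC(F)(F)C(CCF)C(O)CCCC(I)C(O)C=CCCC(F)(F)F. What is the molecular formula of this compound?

Walk through each heavy atom and fill implicit hydrogens from standard valence (C 4, N 3, O 2, S 2, halogen 1):
  atom 1: F (halogen, monovalent) → 0 H
  atom 2: C, bond orders sum to 4 (valence 4) → 0 H
  atom 3: F (halogen, monovalent) → 0 H
  atom 4: F (halogen, monovalent) → 0 H
  atom 5: C, bond orders sum to 3 (valence 4) → 1 H
  atom 6: C, bond orders sum to 2 (valence 4) → 2 H
  atom 7: C, bond orders sum to 2 (valence 4) → 2 H
  atom 8: F (halogen, monovalent) → 0 H
  atom 9: C, bond orders sum to 3 (valence 4) → 1 H
  atom 10: O, bond orders sum to 1 (valence 2) → 1 H
  atom 11: C, bond orders sum to 2 (valence 4) → 2 H
  atom 12: C, bond orders sum to 2 (valence 4) → 2 H
  atom 13: C, bond orders sum to 2 (valence 4) → 2 H
  atom 14: C, bond orders sum to 3 (valence 4) → 1 H
  atom 15: I (halogen, monovalent) → 0 H
  atom 16: C, bond orders sum to 3 (valence 4) → 1 H
  atom 17: O, bond orders sum to 1 (valence 2) → 1 H
  atom 18: C, bond orders sum to 3 (valence 4) → 1 H
  atom 19: C, bond orders sum to 3 (valence 4) → 1 H
  atom 20: C, bond orders sum to 2 (valence 4) → 2 H
  atom 21: C, bond orders sum to 2 (valence 4) → 2 H
  atom 22: C, bond orders sum to 4 (valence 4) → 0 H
  atom 23: F (halogen, monovalent) → 0 H
  atom 24: F (halogen, monovalent) → 0 H
  atom 25: F (halogen, monovalent) → 0 H
Totals → C:15, H:22, F:7, I:1, O:2.

C15H22F7IO2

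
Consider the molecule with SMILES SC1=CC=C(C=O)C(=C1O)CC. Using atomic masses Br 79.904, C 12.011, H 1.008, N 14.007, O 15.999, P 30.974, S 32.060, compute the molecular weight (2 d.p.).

First, the molecular formula is C9H10O2S (counting implicit H from valence).
  C: 9 × 12.011 = 108.099
  H: 10 × 1.008 = 10.080
  O: 2 × 15.999 = 31.998
  S: 1 × 32.060 = 32.060
Sum: 9×12.011 + 10×1.008 + 2×15.999 + 1×32.060 = 182.237 → 182.24 g/mol.

182.24 g/mol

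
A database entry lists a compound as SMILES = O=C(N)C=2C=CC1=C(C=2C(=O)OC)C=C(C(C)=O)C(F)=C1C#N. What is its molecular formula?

C16H11FN2O4

Walk through each heavy atom and fill implicit hydrogens from standard valence (C 4, N 3, O 2, S 2, halogen 1):
  atom 1: O, bond orders sum to 2 (valence 2) → 0 H
  atom 2: C, bond orders sum to 4 (valence 4) → 0 H
  atom 3: N, bond orders sum to 1 (valence 3) → 2 H
  atom 4: C, bond orders sum to 4 (valence 4) → 0 H
  atom 5: C, bond orders sum to 3 (valence 4) → 1 H
  atom 6: C, bond orders sum to 3 (valence 4) → 1 H
  atom 7: C, bond orders sum to 4 (valence 4) → 0 H
  atom 8: C, bond orders sum to 4 (valence 4) → 0 H
  atom 9: C, bond orders sum to 4 (valence 4) → 0 H
  atom 10: C, bond orders sum to 4 (valence 4) → 0 H
  atom 11: O, bond orders sum to 2 (valence 2) → 0 H
  atom 12: O, bond orders sum to 2 (valence 2) → 0 H
  atom 13: C, bond orders sum to 1 (valence 4) → 3 H
  atom 14: C, bond orders sum to 3 (valence 4) → 1 H
  atom 15: C, bond orders sum to 4 (valence 4) → 0 H
  atom 16: C, bond orders sum to 4 (valence 4) → 0 H
  atom 17: C, bond orders sum to 1 (valence 4) → 3 H
  atom 18: O, bond orders sum to 2 (valence 2) → 0 H
  atom 19: C, bond orders sum to 4 (valence 4) → 0 H
  atom 20: F (halogen, monovalent) → 0 H
  atom 21: C, bond orders sum to 4 (valence 4) → 0 H
  atom 22: C, bond orders sum to 4 (valence 4) → 0 H
  atom 23: N, bond orders sum to 3 (valence 3) → 0 H
Totals → C:16, H:11, F:1, N:2, O:4.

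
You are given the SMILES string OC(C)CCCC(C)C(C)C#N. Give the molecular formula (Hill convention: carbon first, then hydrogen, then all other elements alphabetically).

C10H19NO

Walk through each heavy atom and fill implicit hydrogens from standard valence (C 4, N 3, O 2, S 2, halogen 1):
  atom 1: O, bond orders sum to 1 (valence 2) → 1 H
  atom 2: C, bond orders sum to 3 (valence 4) → 1 H
  atom 3: C, bond orders sum to 1 (valence 4) → 3 H
  atom 4: C, bond orders sum to 2 (valence 4) → 2 H
  atom 5: C, bond orders sum to 2 (valence 4) → 2 H
  atom 6: C, bond orders sum to 2 (valence 4) → 2 H
  atom 7: C, bond orders sum to 3 (valence 4) → 1 H
  atom 8: C, bond orders sum to 1 (valence 4) → 3 H
  atom 9: C, bond orders sum to 3 (valence 4) → 1 H
  atom 10: C, bond orders sum to 1 (valence 4) → 3 H
  atom 11: C, bond orders sum to 4 (valence 4) → 0 H
  atom 12: N, bond orders sum to 3 (valence 3) → 0 H
Totals → C:10, H:19, N:1, O:1.
In Hill order: C10H19NO.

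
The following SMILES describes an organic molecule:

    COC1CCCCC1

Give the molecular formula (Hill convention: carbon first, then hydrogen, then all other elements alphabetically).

C7H14O

Walk through each heavy atom and fill implicit hydrogens from standard valence (C 4, N 3, O 2, S 2, halogen 1):
  atom 1: C, bond orders sum to 1 (valence 4) → 3 H
  atom 2: O, bond orders sum to 2 (valence 2) → 0 H
  atom 3: C, bond orders sum to 3 (valence 4) → 1 H
  atom 4: C, bond orders sum to 2 (valence 4) → 2 H
  atom 5: C, bond orders sum to 2 (valence 4) → 2 H
  atom 6: C, bond orders sum to 2 (valence 4) → 2 H
  atom 7: C, bond orders sum to 2 (valence 4) → 2 H
  atom 8: C, bond orders sum to 2 (valence 4) → 2 H
Totals → C:7, H:14, O:1.
In Hill order: C7H14O.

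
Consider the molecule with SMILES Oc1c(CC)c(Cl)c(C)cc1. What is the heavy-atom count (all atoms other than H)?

Every atom symbol written in the SMILES (organic subset) is one heavy atom; implicit H are not written.
Heavy atoms by element → C:9, Cl:1, O:1.
Total: 11.

11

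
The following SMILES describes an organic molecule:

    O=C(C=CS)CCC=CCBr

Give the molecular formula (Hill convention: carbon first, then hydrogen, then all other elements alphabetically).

Walk through each heavy atom and fill implicit hydrogens from standard valence (C 4, N 3, O 2, S 2, halogen 1):
  atom 1: O, bond orders sum to 2 (valence 2) → 0 H
  atom 2: C, bond orders sum to 4 (valence 4) → 0 H
  atom 3: C, bond orders sum to 3 (valence 4) → 1 H
  atom 4: C, bond orders sum to 3 (valence 4) → 1 H
  atom 5: S, bond orders sum to 1 (valence 2) → 1 H
  atom 6: C, bond orders sum to 2 (valence 4) → 2 H
  atom 7: C, bond orders sum to 2 (valence 4) → 2 H
  atom 8: C, bond orders sum to 3 (valence 4) → 1 H
  atom 9: C, bond orders sum to 3 (valence 4) → 1 H
  atom 10: C, bond orders sum to 2 (valence 4) → 2 H
  atom 11: Br (halogen, monovalent) → 0 H
Totals → C:8, H:11, Br:1, O:1, S:1.

C8H11BrOS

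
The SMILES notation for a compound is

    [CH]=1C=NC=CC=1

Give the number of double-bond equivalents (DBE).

4

Molecular formula: C5H5N.
DoU = (2C + 2 + N − H − X) / 2, where X is the halogen count and O/S are ignored.
    = (2·5 + 2 + 1 − 5 − 0) / 2 = 8 / 2 = 4.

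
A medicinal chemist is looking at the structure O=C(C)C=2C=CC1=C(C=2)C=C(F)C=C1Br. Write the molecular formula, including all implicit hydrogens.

Walk through each heavy atom and fill implicit hydrogens from standard valence (C 4, N 3, O 2, S 2, halogen 1):
  atom 1: O, bond orders sum to 2 (valence 2) → 0 H
  atom 2: C, bond orders sum to 4 (valence 4) → 0 H
  atom 3: C, bond orders sum to 1 (valence 4) → 3 H
  atom 4: C, bond orders sum to 4 (valence 4) → 0 H
  atom 5: C, bond orders sum to 3 (valence 4) → 1 H
  atom 6: C, bond orders sum to 3 (valence 4) → 1 H
  atom 7: C, bond orders sum to 4 (valence 4) → 0 H
  atom 8: C, bond orders sum to 4 (valence 4) → 0 H
  atom 9: C, bond orders sum to 3 (valence 4) → 1 H
  atom 10: C, bond orders sum to 3 (valence 4) → 1 H
  atom 11: C, bond orders sum to 4 (valence 4) → 0 H
  atom 12: F (halogen, monovalent) → 0 H
  atom 13: C, bond orders sum to 3 (valence 4) → 1 H
  atom 14: C, bond orders sum to 4 (valence 4) → 0 H
  atom 15: Br (halogen, monovalent) → 0 H
Totals → C:12, H:8, Br:1, F:1, O:1.

C12H8BrFO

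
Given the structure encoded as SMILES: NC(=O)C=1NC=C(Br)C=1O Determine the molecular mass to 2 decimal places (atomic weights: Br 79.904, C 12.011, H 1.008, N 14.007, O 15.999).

205.01 g/mol

First, the molecular formula is C5H5BrN2O2 (counting implicit H from valence).
  Br: 1 × 79.904 = 79.904
  C: 5 × 12.011 = 60.055
  H: 5 × 1.008 = 5.040
  N: 2 × 14.007 = 28.014
  O: 2 × 15.999 = 31.998
Sum: 1×79.904 + 5×12.011 + 5×1.008 + 2×14.007 + 2×15.999 = 205.011 → 205.01 g/mol.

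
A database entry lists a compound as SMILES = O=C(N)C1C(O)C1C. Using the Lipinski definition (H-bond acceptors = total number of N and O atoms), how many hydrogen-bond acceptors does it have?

3

N atoms: 1; O atoms: 2.
Lipinski HBA = 1 + 2 = 3.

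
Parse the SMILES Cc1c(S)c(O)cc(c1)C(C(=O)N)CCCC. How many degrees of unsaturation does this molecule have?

5

Molecular formula: C13H19NO2S.
DoU = (2C + 2 + N − H − X) / 2, where X is the halogen count and O/S are ignored.
    = (2·13 + 2 + 1 − 19 − 0) / 2 = 10 / 2 = 5.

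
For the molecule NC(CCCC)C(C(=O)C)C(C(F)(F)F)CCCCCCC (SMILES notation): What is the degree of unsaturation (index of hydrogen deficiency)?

Degree of unsaturation = (number of rings) + (number of π bonds).
Ring closures in the SMILES: 0.
π bonds: 1 double bond (each 1 DoU) → 1 DoU from unsaturation.
Total DoU = 0 + 1 = 1.

1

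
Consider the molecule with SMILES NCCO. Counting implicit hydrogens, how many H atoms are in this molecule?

7

Walk through each heavy atom and fill implicit hydrogens from standard valence (C 4, N 3, O 2, S 2, halogen 1):
  atom 1: N, bond orders sum to 1 (valence 3) → 2 H
  atom 2: C, bond orders sum to 2 (valence 4) → 2 H
  atom 3: C, bond orders sum to 2 (valence 4) → 2 H
  atom 4: O, bond orders sum to 1 (valence 2) → 1 H
Total hydrogens: 7.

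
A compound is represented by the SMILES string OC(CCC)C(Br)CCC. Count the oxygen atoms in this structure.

Scan the SMILES for O atoms (remember two-letter symbols like Cl and Br are single atoms).
Oxygen count: 1.

1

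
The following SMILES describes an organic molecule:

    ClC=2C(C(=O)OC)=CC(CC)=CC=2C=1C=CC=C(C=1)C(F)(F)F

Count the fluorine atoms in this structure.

3

Scan the SMILES for F atoms (remember two-letter symbols like Cl and Br are single atoms).
Fluorine count: 3.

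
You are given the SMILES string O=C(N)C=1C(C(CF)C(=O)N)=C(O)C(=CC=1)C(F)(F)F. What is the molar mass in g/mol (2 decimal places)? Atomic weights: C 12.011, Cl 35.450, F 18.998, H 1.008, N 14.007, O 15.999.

First, the molecular formula is C11H10F4N2O3 (counting implicit H from valence).
  C: 11 × 12.011 = 132.121
  F: 4 × 18.998 = 75.992
  H: 10 × 1.008 = 10.080
  N: 2 × 14.007 = 28.014
  O: 3 × 15.999 = 47.997
Sum: 11×12.011 + 4×18.998 + 10×1.008 + 2×14.007 + 3×15.999 = 294.204 → 294.20 g/mol.

294.20 g/mol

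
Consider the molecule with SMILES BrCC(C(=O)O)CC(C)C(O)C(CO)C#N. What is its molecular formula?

C10H16BrNO4

Walk through each heavy atom and fill implicit hydrogens from standard valence (C 4, N 3, O 2, S 2, halogen 1):
  atom 1: Br (halogen, monovalent) → 0 H
  atom 2: C, bond orders sum to 2 (valence 4) → 2 H
  atom 3: C, bond orders sum to 3 (valence 4) → 1 H
  atom 4: C, bond orders sum to 4 (valence 4) → 0 H
  atom 5: O, bond orders sum to 2 (valence 2) → 0 H
  atom 6: O, bond orders sum to 1 (valence 2) → 1 H
  atom 7: C, bond orders sum to 2 (valence 4) → 2 H
  atom 8: C, bond orders sum to 3 (valence 4) → 1 H
  atom 9: C, bond orders sum to 1 (valence 4) → 3 H
  atom 10: C, bond orders sum to 3 (valence 4) → 1 H
  atom 11: O, bond orders sum to 1 (valence 2) → 1 H
  atom 12: C, bond orders sum to 3 (valence 4) → 1 H
  atom 13: C, bond orders sum to 2 (valence 4) → 2 H
  atom 14: O, bond orders sum to 1 (valence 2) → 1 H
  atom 15: C, bond orders sum to 4 (valence 4) → 0 H
  atom 16: N, bond orders sum to 3 (valence 3) → 0 H
Totals → C:10, H:16, Br:1, N:1, O:4.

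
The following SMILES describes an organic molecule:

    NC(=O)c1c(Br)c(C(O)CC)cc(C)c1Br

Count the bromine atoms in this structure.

Scan the SMILES for Br atoms (remember two-letter symbols like Cl and Br are single atoms).
Bromine count: 2.

2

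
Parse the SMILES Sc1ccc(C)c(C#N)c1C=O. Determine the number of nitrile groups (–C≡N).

1

The nitrile motif appears at heavy-atom position 8 in the SMILES.
Other groups present: 1 aldehyde, 1 thiol.
Nitrile count: 1.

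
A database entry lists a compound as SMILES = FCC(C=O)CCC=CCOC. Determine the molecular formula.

C9H15FO2

Walk through each heavy atom and fill implicit hydrogens from standard valence (C 4, N 3, O 2, S 2, halogen 1):
  atom 1: F (halogen, monovalent) → 0 H
  atom 2: C, bond orders sum to 2 (valence 4) → 2 H
  atom 3: C, bond orders sum to 3 (valence 4) → 1 H
  atom 4: C, bond orders sum to 3 (valence 4) → 1 H
  atom 5: O, bond orders sum to 2 (valence 2) → 0 H
  atom 6: C, bond orders sum to 2 (valence 4) → 2 H
  atom 7: C, bond orders sum to 2 (valence 4) → 2 H
  atom 8: C, bond orders sum to 3 (valence 4) → 1 H
  atom 9: C, bond orders sum to 3 (valence 4) → 1 H
  atom 10: C, bond orders sum to 2 (valence 4) → 2 H
  atom 11: O, bond orders sum to 2 (valence 2) → 0 H
  atom 12: C, bond orders sum to 1 (valence 4) → 3 H
Totals → C:9, H:15, F:1, O:2.
In Hill order: C9H15FO2.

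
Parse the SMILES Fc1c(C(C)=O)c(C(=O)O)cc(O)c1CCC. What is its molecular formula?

Walk through each heavy atom and fill implicit hydrogens from standard valence (C 4, N 3, O 2, S 2, halogen 1); for lowercase aromatic atoms, an aromatic c carries 1 H when it has two neighbours and 0 H with three, and aromatic n carries 0 H:
  atom 1: F (halogen, monovalent) → 0 H
  atom 2: aromatic c, 3 neighbours → 0 H
  atom 3: aromatic c, 3 neighbours → 0 H
  atom 4: C, bond orders sum to 4 (valence 4) → 0 H
  atom 5: C, bond orders sum to 1 (valence 4) → 3 H
  atom 6: O, bond orders sum to 2 (valence 2) → 0 H
  atom 7: aromatic c, 3 neighbours → 0 H
  atom 8: C, bond orders sum to 4 (valence 4) → 0 H
  atom 9: O, bond orders sum to 2 (valence 2) → 0 H
  atom 10: O, bond orders sum to 1 (valence 2) → 1 H
  atom 11: aromatic c, 2 neighbours → 1 H
  atom 12: aromatic c, 3 neighbours → 0 H
  atom 13: O, bond orders sum to 1 (valence 2) → 1 H
  atom 14: aromatic c, 3 neighbours → 0 H
  atom 15: C, bond orders sum to 2 (valence 4) → 2 H
  atom 16: C, bond orders sum to 2 (valence 4) → 2 H
  atom 17: C, bond orders sum to 1 (valence 4) → 3 H
Totals → C:12, H:13, F:1, O:4.
In Hill order: C12H13FO4.

C12H13FO4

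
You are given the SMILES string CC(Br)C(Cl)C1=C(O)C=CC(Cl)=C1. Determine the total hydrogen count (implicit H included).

9

Walk through each heavy atom and fill implicit hydrogens from standard valence (C 4, N 3, O 2, S 2, halogen 1):
  atom 1: C, bond orders sum to 1 (valence 4) → 3 H
  atom 2: C, bond orders sum to 3 (valence 4) → 1 H
  atom 3: Br (halogen, monovalent) → 0 H
  atom 4: C, bond orders sum to 3 (valence 4) → 1 H
  atom 5: Cl (halogen, monovalent) → 0 H
  atom 6: C, bond orders sum to 4 (valence 4) → 0 H
  atom 7: C, bond orders sum to 4 (valence 4) → 0 H
  atom 8: O, bond orders sum to 1 (valence 2) → 1 H
  atom 9: C, bond orders sum to 3 (valence 4) → 1 H
  atom 10: C, bond orders sum to 3 (valence 4) → 1 H
  atom 11: C, bond orders sum to 4 (valence 4) → 0 H
  atom 12: Cl (halogen, monovalent) → 0 H
  atom 13: C, bond orders sum to 3 (valence 4) → 1 H
Total hydrogens: 9.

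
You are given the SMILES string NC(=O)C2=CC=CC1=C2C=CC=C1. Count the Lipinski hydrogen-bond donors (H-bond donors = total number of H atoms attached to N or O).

2

Donors: find every N or O and count the H atoms it carries.
  atom 1 (N): bond orders sum to 1 → 2 H
  atom 3 (O): bond orders sum to 2 → 0 H
Lipinski HBD = 2.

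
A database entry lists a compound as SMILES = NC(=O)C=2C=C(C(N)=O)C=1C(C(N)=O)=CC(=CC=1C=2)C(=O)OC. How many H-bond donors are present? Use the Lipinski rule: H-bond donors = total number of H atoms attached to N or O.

6

Donors: find every N or O and count the H atoms it carries.
  atom 1 (N): bond orders sum to 1 → 2 H
  atom 3 (O): bond orders sum to 2 → 0 H
  atom 8 (N): bond orders sum to 1 → 2 H
  atom 9 (O): bond orders sum to 2 → 0 H
  atom 13 (N): bond orders sum to 1 → 2 H
  atom 14 (O): bond orders sum to 2 → 0 H
  atom 21 (O): bond orders sum to 2 → 0 H
  atom 22 (O): bond orders sum to 2 → 0 H
Lipinski HBD = 6.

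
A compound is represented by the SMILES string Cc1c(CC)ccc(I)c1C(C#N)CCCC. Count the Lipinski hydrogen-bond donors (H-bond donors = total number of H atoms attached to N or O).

Donors: find every N or O and count the H atoms it carries.
  atom 13 (N): bond orders sum to 3 → 0 H
Lipinski HBD = 0.

0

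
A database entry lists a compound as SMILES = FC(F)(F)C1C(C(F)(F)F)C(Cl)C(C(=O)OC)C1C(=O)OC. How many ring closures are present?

In SMILES, each pair of matching ring-closure digits denotes one ring-closing bond; the number of such bonds equals the number of independent rings.
Ring-closure bonds here: 1.

1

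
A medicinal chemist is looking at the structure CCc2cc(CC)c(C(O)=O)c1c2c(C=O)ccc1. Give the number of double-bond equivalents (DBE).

9

Molecular formula: C16H16O3.
DoU = (2C + 2 + N − H − X) / 2, where X is the halogen count and O/S are ignored.
    = (2·16 + 2 + 0 − 16 − 0) / 2 = 18 / 2 = 9.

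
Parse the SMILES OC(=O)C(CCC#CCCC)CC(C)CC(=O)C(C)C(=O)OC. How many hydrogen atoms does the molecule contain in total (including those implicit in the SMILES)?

Walk through each heavy atom and fill implicit hydrogens from standard valence (C 4, N 3, O 2, S 2, halogen 1):
  atom 1: O, bond orders sum to 1 (valence 2) → 1 H
  atom 2: C, bond orders sum to 4 (valence 4) → 0 H
  atom 3: O, bond orders sum to 2 (valence 2) → 0 H
  atom 4: C, bond orders sum to 3 (valence 4) → 1 H
  atom 5: C, bond orders sum to 2 (valence 4) → 2 H
  atom 6: C, bond orders sum to 2 (valence 4) → 2 H
  atom 7: C, bond orders sum to 4 (valence 4) → 0 H
  atom 8: C, bond orders sum to 4 (valence 4) → 0 H
  atom 9: C, bond orders sum to 2 (valence 4) → 2 H
  atom 10: C, bond orders sum to 2 (valence 4) → 2 H
  atom 11: C, bond orders sum to 1 (valence 4) → 3 H
  atom 12: C, bond orders sum to 2 (valence 4) → 2 H
  atom 13: C, bond orders sum to 3 (valence 4) → 1 H
  atom 14: C, bond orders sum to 1 (valence 4) → 3 H
  atom 15: C, bond orders sum to 2 (valence 4) → 2 H
  atom 16: C, bond orders sum to 4 (valence 4) → 0 H
  atom 17: O, bond orders sum to 2 (valence 2) → 0 H
  atom 18: C, bond orders sum to 3 (valence 4) → 1 H
  atom 19: C, bond orders sum to 1 (valence 4) → 3 H
  atom 20: C, bond orders sum to 4 (valence 4) → 0 H
  atom 21: O, bond orders sum to 2 (valence 2) → 0 H
  atom 22: O, bond orders sum to 2 (valence 2) → 0 H
  atom 23: C, bond orders sum to 1 (valence 4) → 3 H
Total hydrogens: 28.

28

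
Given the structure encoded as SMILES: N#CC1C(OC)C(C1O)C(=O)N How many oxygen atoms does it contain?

Scan the SMILES for O atoms (remember two-letter symbols like Cl and Br are single atoms).
Oxygen count: 3.

3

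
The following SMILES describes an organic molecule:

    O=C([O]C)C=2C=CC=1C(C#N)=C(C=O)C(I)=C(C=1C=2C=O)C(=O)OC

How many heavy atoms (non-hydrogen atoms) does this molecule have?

Every atom symbol written in the SMILES (organic subset) is one heavy atom; implicit H are not written.
Heavy atoms by element → C:17, I:1, N:1, O:6.
Total: 25.

25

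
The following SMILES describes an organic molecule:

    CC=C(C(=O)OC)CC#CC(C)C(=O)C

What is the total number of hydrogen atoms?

16

Walk through each heavy atom and fill implicit hydrogens from standard valence (C 4, N 3, O 2, S 2, halogen 1):
  atom 1: C, bond orders sum to 1 (valence 4) → 3 H
  atom 2: C, bond orders sum to 3 (valence 4) → 1 H
  atom 3: C, bond orders sum to 4 (valence 4) → 0 H
  atom 4: C, bond orders sum to 4 (valence 4) → 0 H
  atom 5: O, bond orders sum to 2 (valence 2) → 0 H
  atom 6: O, bond orders sum to 2 (valence 2) → 0 H
  atom 7: C, bond orders sum to 1 (valence 4) → 3 H
  atom 8: C, bond orders sum to 2 (valence 4) → 2 H
  atom 9: C, bond orders sum to 4 (valence 4) → 0 H
  atom 10: C, bond orders sum to 4 (valence 4) → 0 H
  atom 11: C, bond orders sum to 3 (valence 4) → 1 H
  atom 12: C, bond orders sum to 1 (valence 4) → 3 H
  atom 13: C, bond orders sum to 4 (valence 4) → 0 H
  atom 14: O, bond orders sum to 2 (valence 2) → 0 H
  atom 15: C, bond orders sum to 1 (valence 4) → 3 H
Total hydrogens: 16.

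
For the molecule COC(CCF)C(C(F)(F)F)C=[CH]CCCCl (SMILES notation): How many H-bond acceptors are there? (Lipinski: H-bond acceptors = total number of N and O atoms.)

N atoms: 0; O atoms: 1.
Lipinski HBA = 0 + 1 = 1.

1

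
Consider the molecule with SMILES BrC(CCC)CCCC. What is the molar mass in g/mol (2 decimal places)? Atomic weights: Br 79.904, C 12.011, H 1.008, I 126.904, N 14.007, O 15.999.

First, the molecular formula is C8H17Br (counting implicit H from valence).
  Br: 1 × 79.904 = 79.904
  C: 8 × 12.011 = 96.088
  H: 17 × 1.008 = 17.136
Sum: 1×79.904 + 8×12.011 + 17×1.008 = 193.128 → 193.13 g/mol.

193.13 g/mol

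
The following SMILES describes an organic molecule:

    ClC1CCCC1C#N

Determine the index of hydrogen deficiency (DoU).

3

Degree of unsaturation = (number of rings) + (number of π bonds).
Ring closures in the SMILES: 1.
π bonds: 1 triple bond (each 2 DoU) → 2 DoU from unsaturation.
Total DoU = 1 + 2 = 3.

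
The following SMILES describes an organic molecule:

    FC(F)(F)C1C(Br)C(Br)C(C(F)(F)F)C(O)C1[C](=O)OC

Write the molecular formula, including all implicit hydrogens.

C10H10Br2F6O3

Walk through each heavy atom and fill implicit hydrogens from standard valence (C 4, N 3, O 2, S 2, halogen 1):
  atom 1: F (halogen, monovalent) → 0 H
  atom 2: C, bond orders sum to 4 (valence 4) → 0 H
  atom 3: F (halogen, monovalent) → 0 H
  atom 4: F (halogen, monovalent) → 0 H
  atom 5: C, bond orders sum to 3 (valence 4) → 1 H
  atom 6: C, bond orders sum to 3 (valence 4) → 1 H
  atom 7: Br (halogen, monovalent) → 0 H
  atom 8: C, bond orders sum to 3 (valence 4) → 1 H
  atom 9: Br (halogen, monovalent) → 0 H
  atom 10: C, bond orders sum to 3 (valence 4) → 1 H
  atom 11: C, bond orders sum to 4 (valence 4) → 0 H
  atom 12: F (halogen, monovalent) → 0 H
  atom 13: F (halogen, monovalent) → 0 H
  atom 14: F (halogen, monovalent) → 0 H
  atom 15: C, bond orders sum to 3 (valence 4) → 1 H
  atom 16: O, bond orders sum to 1 (valence 2) → 1 H
  atom 17: C, bond orders sum to 3 (valence 4) → 1 H
  atom 18: C with explicit H count 0
  atom 19: O, bond orders sum to 2 (valence 2) → 0 H
  atom 20: O, bond orders sum to 2 (valence 2) → 0 H
  atom 21: C, bond orders sum to 1 (valence 4) → 3 H
Totals → C:10, H:10, Br:2, F:6, O:3.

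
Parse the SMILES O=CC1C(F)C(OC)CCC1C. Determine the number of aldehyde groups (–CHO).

1

The aldehyde motif appears at heavy-atom position 2 in the SMILES.
Other groups present: 1 ether.
Aldehyde count: 1.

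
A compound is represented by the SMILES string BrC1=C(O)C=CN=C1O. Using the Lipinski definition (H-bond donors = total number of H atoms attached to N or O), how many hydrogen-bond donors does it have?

2

Donors: find every N or O and count the H atoms it carries.
  atom 4 (O): bond orders sum to 1 → 1 H
  atom 7 (N): bond orders sum to 3 → 0 H
  atom 9 (O): bond orders sum to 1 → 1 H
Lipinski HBD = 2.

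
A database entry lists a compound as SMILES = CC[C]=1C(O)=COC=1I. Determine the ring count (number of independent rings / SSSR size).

1

In SMILES, each pair of matching ring-closure digits denotes one ring-closing bond; the number of such bonds equals the number of independent rings.
Ring-closure bonds here: 1.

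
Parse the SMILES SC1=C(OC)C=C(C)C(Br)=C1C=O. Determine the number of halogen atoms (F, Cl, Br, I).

1

Halogen atoms appear at heavy-atom position 10 (1×Br).
Other groups present: 1 aldehyde, 1 ether, 1 thiol.
Halogen count: 1.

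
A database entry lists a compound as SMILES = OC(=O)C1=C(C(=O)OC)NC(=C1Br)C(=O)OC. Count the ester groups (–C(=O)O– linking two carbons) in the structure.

2

The ester motif appears at heavy-atom positions 6, 14 in the SMILES.
Other groups present: 1 carboxylic acid.
Ester count: 2.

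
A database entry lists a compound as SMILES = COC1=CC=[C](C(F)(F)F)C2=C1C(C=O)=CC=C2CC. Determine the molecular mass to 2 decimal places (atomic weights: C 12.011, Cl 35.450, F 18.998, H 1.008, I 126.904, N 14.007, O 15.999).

First, the molecular formula is C15H13F3O2 (counting implicit H from valence).
  C: 15 × 12.011 = 180.165
  F: 3 × 18.998 = 56.994
  H: 13 × 1.008 = 13.104
  O: 2 × 15.999 = 31.998
Sum: 15×12.011 + 3×18.998 + 13×1.008 + 2×15.999 = 282.261 → 282.26 g/mol.

282.26 g/mol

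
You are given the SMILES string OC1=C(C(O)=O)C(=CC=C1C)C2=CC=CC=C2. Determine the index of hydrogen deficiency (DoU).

9

Molecular formula: C14H12O3.
DoU = (2C + 2 + N − H − X) / 2, where X is the halogen count and O/S are ignored.
    = (2·14 + 2 + 0 − 12 − 0) / 2 = 18 / 2 = 9.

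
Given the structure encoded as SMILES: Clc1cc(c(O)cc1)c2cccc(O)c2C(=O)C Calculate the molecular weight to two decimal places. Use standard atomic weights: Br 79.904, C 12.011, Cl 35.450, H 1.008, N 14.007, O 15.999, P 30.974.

First, the molecular formula is C14H11ClO3 (counting implicit H from valence).
  C: 14 × 12.011 = 168.154
  Cl: 1 × 35.450 = 35.450
  H: 11 × 1.008 = 11.088
  O: 3 × 15.999 = 47.997
Sum: 14×12.011 + 1×35.450 + 11×1.008 + 3×15.999 = 262.689 → 262.69 g/mol.

262.69 g/mol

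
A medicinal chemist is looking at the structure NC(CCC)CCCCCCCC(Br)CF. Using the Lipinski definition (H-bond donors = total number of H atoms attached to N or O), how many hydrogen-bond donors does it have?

2

Donors: find every N or O and count the H atoms it carries.
  atom 1 (N): bond orders sum to 1 → 2 H
Lipinski HBD = 2.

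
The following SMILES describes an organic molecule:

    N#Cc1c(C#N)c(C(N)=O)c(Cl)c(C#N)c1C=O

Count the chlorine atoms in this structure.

1

Scan the SMILES for Cl atoms (remember two-letter symbols like Cl and Br are single atoms).
Chlorine count: 1.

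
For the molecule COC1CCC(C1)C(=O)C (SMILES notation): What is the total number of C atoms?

Count every carbon token in the SMILES (each C, including those in ring-closure positions and inside branches).
Carbon count: 8.

8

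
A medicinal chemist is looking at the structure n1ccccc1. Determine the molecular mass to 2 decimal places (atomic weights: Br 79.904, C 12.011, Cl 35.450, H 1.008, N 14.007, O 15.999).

First, the molecular formula is C5H5N (counting implicit H from valence).
  C: 5 × 12.011 = 60.055
  H: 5 × 1.008 = 5.040
  N: 1 × 14.007 = 14.007
Sum: 5×12.011 + 5×1.008 + 1×14.007 = 79.102 → 79.10 g/mol.

79.10 g/mol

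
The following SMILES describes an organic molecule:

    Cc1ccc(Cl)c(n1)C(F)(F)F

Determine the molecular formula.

Walk through each heavy atom and fill implicit hydrogens from standard valence (C 4, N 3, O 2, S 2, halogen 1); for lowercase aromatic atoms, an aromatic c carries 1 H when it has two neighbours and 0 H with three, and aromatic n carries 0 H:
  atom 1: C, bond orders sum to 1 (valence 4) → 3 H
  atom 2: aromatic c, 3 neighbours → 0 H
  atom 3: aromatic c, 2 neighbours → 1 H
  atom 4: aromatic c, 2 neighbours → 1 H
  atom 5: aromatic c, 3 neighbours → 0 H
  atom 6: Cl (halogen, monovalent) → 0 H
  atom 7: aromatic c, 3 neighbours → 0 H
  atom 8: aromatic n, 2 neighbours → 0 H
  atom 9: C, bond orders sum to 4 (valence 4) → 0 H
  atom 10: F (halogen, monovalent) → 0 H
  atom 11: F (halogen, monovalent) → 0 H
  atom 12: F (halogen, monovalent) → 0 H
Totals → C:7, H:5, Cl:1, F:3, N:1.

C7H5ClF3N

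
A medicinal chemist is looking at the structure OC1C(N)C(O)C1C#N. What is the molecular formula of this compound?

C5H8N2O2

Walk through each heavy atom and fill implicit hydrogens from standard valence (C 4, N 3, O 2, S 2, halogen 1):
  atom 1: O, bond orders sum to 1 (valence 2) → 1 H
  atom 2: C, bond orders sum to 3 (valence 4) → 1 H
  atom 3: C, bond orders sum to 3 (valence 4) → 1 H
  atom 4: N, bond orders sum to 1 (valence 3) → 2 H
  atom 5: C, bond orders sum to 3 (valence 4) → 1 H
  atom 6: O, bond orders sum to 1 (valence 2) → 1 H
  atom 7: C, bond orders sum to 3 (valence 4) → 1 H
  atom 8: C, bond orders sum to 4 (valence 4) → 0 H
  atom 9: N, bond orders sum to 3 (valence 3) → 0 H
Totals → C:5, H:8, N:2, O:2.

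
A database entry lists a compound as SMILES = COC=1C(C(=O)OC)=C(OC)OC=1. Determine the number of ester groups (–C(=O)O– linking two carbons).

1

The ester motif appears at heavy-atom position 5 in the SMILES.
Other groups present: 2 ether.
Ester count: 1.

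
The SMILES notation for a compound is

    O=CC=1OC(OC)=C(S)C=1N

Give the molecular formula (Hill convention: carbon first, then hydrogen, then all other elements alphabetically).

C6H7NO3S

Walk through each heavy atom and fill implicit hydrogens from standard valence (C 4, N 3, O 2, S 2, halogen 1):
  atom 1: O, bond orders sum to 2 (valence 2) → 0 H
  atom 2: C, bond orders sum to 3 (valence 4) → 1 H
  atom 3: C, bond orders sum to 4 (valence 4) → 0 H
  atom 4: O, bond orders sum to 2 (valence 2) → 0 H
  atom 5: C, bond orders sum to 4 (valence 4) → 0 H
  atom 6: O, bond orders sum to 2 (valence 2) → 0 H
  atom 7: C, bond orders sum to 1 (valence 4) → 3 H
  atom 8: C, bond orders sum to 4 (valence 4) → 0 H
  atom 9: S, bond orders sum to 1 (valence 2) → 1 H
  atom 10: C, bond orders sum to 4 (valence 4) → 0 H
  atom 11: N, bond orders sum to 1 (valence 3) → 2 H
Totals → C:6, H:7, N:1, O:3, S:1.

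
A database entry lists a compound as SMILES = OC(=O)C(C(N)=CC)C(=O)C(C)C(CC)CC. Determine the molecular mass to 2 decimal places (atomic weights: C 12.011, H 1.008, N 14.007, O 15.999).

241.33 g/mol

First, the molecular formula is C13H23NO3 (counting implicit H from valence).
  C: 13 × 12.011 = 156.143
  H: 23 × 1.008 = 23.184
  N: 1 × 14.007 = 14.007
  O: 3 × 15.999 = 47.997
Sum: 13×12.011 + 23×1.008 + 1×14.007 + 3×15.999 = 241.331 → 241.33 g/mol.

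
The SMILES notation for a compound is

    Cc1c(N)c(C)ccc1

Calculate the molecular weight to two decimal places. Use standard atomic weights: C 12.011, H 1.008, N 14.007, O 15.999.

First, the molecular formula is C8H11N (counting implicit H from valence).
  C: 8 × 12.011 = 96.088
  H: 11 × 1.008 = 11.088
  N: 1 × 14.007 = 14.007
Sum: 8×12.011 + 11×1.008 + 1×14.007 = 121.183 → 121.18 g/mol.

121.18 g/mol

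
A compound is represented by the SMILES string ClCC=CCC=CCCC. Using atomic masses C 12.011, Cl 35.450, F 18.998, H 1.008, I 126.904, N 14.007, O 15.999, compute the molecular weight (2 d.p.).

158.67 g/mol

First, the molecular formula is C9H15Cl (counting implicit H from valence).
  C: 9 × 12.011 = 108.099
  Cl: 1 × 35.450 = 35.450
  H: 15 × 1.008 = 15.120
Sum: 9×12.011 + 1×35.450 + 15×1.008 = 158.669 → 158.67 g/mol.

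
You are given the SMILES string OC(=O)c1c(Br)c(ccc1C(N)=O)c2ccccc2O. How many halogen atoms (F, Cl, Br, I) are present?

Halogen atoms appear at heavy-atom position 6 (1×Br).
Other groups present: 1 amide, 1 carboxylic acid, 1 hydroxyl.
Halogen count: 1.

1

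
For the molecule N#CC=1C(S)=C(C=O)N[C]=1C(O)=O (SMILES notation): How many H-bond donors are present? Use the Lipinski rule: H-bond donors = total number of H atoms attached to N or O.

Donors: find every N or O and count the H atoms it carries.
  atom 1 (N): bond orders sum to 3 → 0 H
  atom 8 (O): bond orders sum to 2 → 0 H
  atom 9 (N): bond orders sum to 2 → 1 H
  atom 12 (O): bond orders sum to 1 → 1 H
  atom 13 (O): bond orders sum to 2 → 0 H
Lipinski HBD = 2.

2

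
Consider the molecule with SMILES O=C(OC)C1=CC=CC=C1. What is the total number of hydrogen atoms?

Walk through each heavy atom and fill implicit hydrogens from standard valence (C 4, N 3, O 2, S 2, halogen 1):
  atom 1: O, bond orders sum to 2 (valence 2) → 0 H
  atom 2: C, bond orders sum to 4 (valence 4) → 0 H
  atom 3: O, bond orders sum to 2 (valence 2) → 0 H
  atom 4: C, bond orders sum to 1 (valence 4) → 3 H
  atom 5: C, bond orders sum to 4 (valence 4) → 0 H
  atom 6: C, bond orders sum to 3 (valence 4) → 1 H
  atom 7: C, bond orders sum to 3 (valence 4) → 1 H
  atom 8: C, bond orders sum to 3 (valence 4) → 1 H
  atom 9: C, bond orders sum to 3 (valence 4) → 1 H
  atom 10: C, bond orders sum to 3 (valence 4) → 1 H
Total hydrogens: 8.

8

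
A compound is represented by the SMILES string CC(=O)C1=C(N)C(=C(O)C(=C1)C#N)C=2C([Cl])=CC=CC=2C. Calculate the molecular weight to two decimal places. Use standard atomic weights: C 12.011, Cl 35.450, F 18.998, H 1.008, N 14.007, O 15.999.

300.74 g/mol

First, the molecular formula is C16H13ClN2O2 (counting implicit H from valence).
  C: 16 × 12.011 = 192.176
  Cl: 1 × 35.450 = 35.450
  H: 13 × 1.008 = 13.104
  N: 2 × 14.007 = 28.014
  O: 2 × 15.999 = 31.998
Sum: 16×12.011 + 1×35.450 + 13×1.008 + 2×14.007 + 2×15.999 = 300.742 → 300.74 g/mol.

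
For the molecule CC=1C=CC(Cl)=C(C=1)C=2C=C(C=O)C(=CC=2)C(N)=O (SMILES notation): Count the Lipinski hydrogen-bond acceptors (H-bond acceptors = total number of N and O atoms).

N atoms: 1; O atoms: 2.
Lipinski HBA = 1 + 2 = 3.

3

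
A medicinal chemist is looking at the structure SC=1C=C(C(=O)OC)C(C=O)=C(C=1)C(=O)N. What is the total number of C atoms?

Count every carbon token in the SMILES (each C, including those in ring-closure positions and inside branches).
Carbon count: 10.

10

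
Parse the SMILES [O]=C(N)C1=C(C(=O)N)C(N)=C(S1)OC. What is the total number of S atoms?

1

Scan the SMILES for S atoms (remember two-letter symbols like Cl and Br are single atoms).
Sulfur count: 1.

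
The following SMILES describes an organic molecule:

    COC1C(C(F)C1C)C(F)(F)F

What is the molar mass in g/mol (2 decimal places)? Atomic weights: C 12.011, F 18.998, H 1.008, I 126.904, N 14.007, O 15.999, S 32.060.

First, the molecular formula is C7H10F4O (counting implicit H from valence).
  C: 7 × 12.011 = 84.077
  F: 4 × 18.998 = 75.992
  H: 10 × 1.008 = 10.080
  O: 1 × 15.999 = 15.999
Sum: 7×12.011 + 4×18.998 + 10×1.008 + 1×15.999 = 186.148 → 186.15 g/mol.

186.15 g/mol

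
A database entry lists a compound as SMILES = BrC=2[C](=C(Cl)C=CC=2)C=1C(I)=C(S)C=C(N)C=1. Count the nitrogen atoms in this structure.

Scan the SMILES for N atoms (remember two-letter symbols like Cl and Br are single atoms).
Nitrogen count: 1.

1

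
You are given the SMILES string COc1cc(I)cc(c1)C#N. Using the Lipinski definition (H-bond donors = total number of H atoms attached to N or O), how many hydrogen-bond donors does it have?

Donors: find every N or O and count the H atoms it carries.
  atom 2 (O): bond orders sum to 2 → 0 H
  atom 11 (N): bond orders sum to 3 → 0 H
Lipinski HBD = 0.

0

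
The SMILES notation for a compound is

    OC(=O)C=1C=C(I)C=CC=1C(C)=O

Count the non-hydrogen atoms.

13

Every atom symbol written in the SMILES (organic subset) is one heavy atom; implicit H are not written.
Heavy atoms by element → C:9, I:1, O:3.
Total: 13.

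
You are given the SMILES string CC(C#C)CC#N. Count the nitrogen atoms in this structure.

1

Scan the SMILES for N atoms (remember two-letter symbols like Cl and Br are single atoms).
Nitrogen count: 1.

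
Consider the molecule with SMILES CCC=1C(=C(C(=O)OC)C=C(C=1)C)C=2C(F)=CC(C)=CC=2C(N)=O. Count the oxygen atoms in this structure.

Scan the SMILES for O atoms (remember two-letter symbols like Cl and Br are single atoms).
Oxygen count: 3.

3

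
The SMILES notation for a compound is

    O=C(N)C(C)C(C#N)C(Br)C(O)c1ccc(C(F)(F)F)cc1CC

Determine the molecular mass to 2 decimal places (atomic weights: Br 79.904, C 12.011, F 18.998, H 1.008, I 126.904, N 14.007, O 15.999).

407.23 g/mol

First, the molecular formula is C16H18BrF3N2O2 (counting implicit H from valence).
  Br: 1 × 79.904 = 79.904
  C: 16 × 12.011 = 192.176
  F: 3 × 18.998 = 56.994
  H: 18 × 1.008 = 18.144
  N: 2 × 14.007 = 28.014
  O: 2 × 15.999 = 31.998
Sum: 1×79.904 + 16×12.011 + 3×18.998 + 18×1.008 + 2×14.007 + 2×15.999 = 407.230 → 407.23 g/mol.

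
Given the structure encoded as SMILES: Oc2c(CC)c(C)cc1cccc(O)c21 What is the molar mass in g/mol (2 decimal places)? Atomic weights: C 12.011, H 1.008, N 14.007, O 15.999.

202.25 g/mol

First, the molecular formula is C13H14O2 (counting implicit H from valence).
  C: 13 × 12.011 = 156.143
  H: 14 × 1.008 = 14.112
  O: 2 × 15.999 = 31.998
Sum: 13×12.011 + 14×1.008 + 2×15.999 = 202.253 → 202.25 g/mol.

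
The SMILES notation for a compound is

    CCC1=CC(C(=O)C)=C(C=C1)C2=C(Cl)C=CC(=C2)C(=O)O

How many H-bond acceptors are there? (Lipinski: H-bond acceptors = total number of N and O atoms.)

N atoms: 0; O atoms: 3.
Lipinski HBA = 0 + 3 = 3.

3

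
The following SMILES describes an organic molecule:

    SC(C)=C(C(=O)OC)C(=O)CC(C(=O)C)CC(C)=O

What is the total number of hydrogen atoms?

18

Walk through each heavy atom and fill implicit hydrogens from standard valence (C 4, N 3, O 2, S 2, halogen 1):
  atom 1: S, bond orders sum to 1 (valence 2) → 1 H
  atom 2: C, bond orders sum to 4 (valence 4) → 0 H
  atom 3: C, bond orders sum to 1 (valence 4) → 3 H
  atom 4: C, bond orders sum to 4 (valence 4) → 0 H
  atom 5: C, bond orders sum to 4 (valence 4) → 0 H
  atom 6: O, bond orders sum to 2 (valence 2) → 0 H
  atom 7: O, bond orders sum to 2 (valence 2) → 0 H
  atom 8: C, bond orders sum to 1 (valence 4) → 3 H
  atom 9: C, bond orders sum to 4 (valence 4) → 0 H
  atom 10: O, bond orders sum to 2 (valence 2) → 0 H
  atom 11: C, bond orders sum to 2 (valence 4) → 2 H
  atom 12: C, bond orders sum to 3 (valence 4) → 1 H
  atom 13: C, bond orders sum to 4 (valence 4) → 0 H
  atom 14: O, bond orders sum to 2 (valence 2) → 0 H
  atom 15: C, bond orders sum to 1 (valence 4) → 3 H
  atom 16: C, bond orders sum to 2 (valence 4) → 2 H
  atom 17: C, bond orders sum to 4 (valence 4) → 0 H
  atom 18: C, bond orders sum to 1 (valence 4) → 3 H
  atom 19: O, bond orders sum to 2 (valence 2) → 0 H
Total hydrogens: 18.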